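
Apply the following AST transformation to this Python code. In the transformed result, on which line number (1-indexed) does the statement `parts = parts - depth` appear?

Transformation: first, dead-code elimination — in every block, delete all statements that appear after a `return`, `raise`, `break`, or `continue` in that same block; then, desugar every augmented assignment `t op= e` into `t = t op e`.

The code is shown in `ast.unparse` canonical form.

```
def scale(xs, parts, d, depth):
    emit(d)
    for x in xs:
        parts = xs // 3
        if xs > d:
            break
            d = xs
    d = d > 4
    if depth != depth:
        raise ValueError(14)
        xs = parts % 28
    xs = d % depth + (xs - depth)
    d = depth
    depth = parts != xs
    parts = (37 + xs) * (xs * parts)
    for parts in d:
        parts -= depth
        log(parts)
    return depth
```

15

Transformed code:
def scale(xs, parts, d, depth):
    emit(d)
    for x in xs:
        parts = xs // 3
        if xs > d:
            break
    d = d > 4
    if depth != depth:
        raise ValueError(14)
    xs = d % depth + (xs - depth)
    d = depth
    depth = parts != xs
    parts = (37 + xs) * (xs * parts)
    for parts in d:
        parts = parts - depth
        log(parts)
    return depth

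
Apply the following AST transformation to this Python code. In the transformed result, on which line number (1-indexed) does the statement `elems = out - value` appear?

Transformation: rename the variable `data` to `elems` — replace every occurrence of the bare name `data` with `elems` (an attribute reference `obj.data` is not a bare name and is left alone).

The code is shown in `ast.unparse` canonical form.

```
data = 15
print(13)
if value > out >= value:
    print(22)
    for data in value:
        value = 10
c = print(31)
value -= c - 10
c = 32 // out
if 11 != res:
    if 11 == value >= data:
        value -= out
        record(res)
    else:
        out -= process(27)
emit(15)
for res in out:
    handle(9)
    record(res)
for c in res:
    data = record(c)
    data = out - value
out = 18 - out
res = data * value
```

Transformed code:
elems = 15
print(13)
if value > out >= value:
    print(22)
    for elems in value:
        value = 10
c = print(31)
value -= c - 10
c = 32 // out
if 11 != res:
    if 11 == value >= elems:
        value -= out
        record(res)
    else:
        out -= process(27)
emit(15)
for res in out:
    handle(9)
    record(res)
for c in res:
    elems = record(c)
    elems = out - value
out = 18 - out
res = elems * value

22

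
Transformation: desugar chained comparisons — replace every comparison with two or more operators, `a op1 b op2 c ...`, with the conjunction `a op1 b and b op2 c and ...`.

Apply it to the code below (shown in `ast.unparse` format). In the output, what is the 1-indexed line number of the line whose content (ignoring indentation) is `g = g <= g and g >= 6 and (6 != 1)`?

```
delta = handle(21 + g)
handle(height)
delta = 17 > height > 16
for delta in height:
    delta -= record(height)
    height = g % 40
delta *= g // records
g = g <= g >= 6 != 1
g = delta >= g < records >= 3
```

Transformed code:
delta = handle(21 + g)
handle(height)
delta = 17 > height and height > 16
for delta in height:
    delta -= record(height)
    height = g % 40
delta *= g // records
g = g <= g and g >= 6 and (6 != 1)
g = delta >= g and g < records and (records >= 3)

8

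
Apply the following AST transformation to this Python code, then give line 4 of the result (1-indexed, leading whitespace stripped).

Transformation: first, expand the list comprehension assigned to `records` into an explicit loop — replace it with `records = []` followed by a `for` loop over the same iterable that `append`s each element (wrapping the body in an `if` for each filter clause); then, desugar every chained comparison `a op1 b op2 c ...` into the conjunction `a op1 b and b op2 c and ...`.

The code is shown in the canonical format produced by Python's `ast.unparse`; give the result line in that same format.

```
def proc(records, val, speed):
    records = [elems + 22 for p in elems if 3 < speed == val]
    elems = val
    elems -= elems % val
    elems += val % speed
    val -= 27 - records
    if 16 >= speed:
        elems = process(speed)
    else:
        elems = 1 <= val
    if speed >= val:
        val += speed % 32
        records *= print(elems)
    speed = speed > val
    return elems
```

if 3 < speed and speed == val:

Transformed code:
def proc(records, val, speed):
    records = []
    for p in elems:
        if 3 < speed and speed == val:
            records.append(elems + 22)
    elems = val
    elems -= elems % val
    elems += val % speed
    val -= 27 - records
    if 16 >= speed:
        elems = process(speed)
    else:
        elems = 1 <= val
    if speed >= val:
        val += speed % 32
        records *= print(elems)
    speed = speed > val
    return elems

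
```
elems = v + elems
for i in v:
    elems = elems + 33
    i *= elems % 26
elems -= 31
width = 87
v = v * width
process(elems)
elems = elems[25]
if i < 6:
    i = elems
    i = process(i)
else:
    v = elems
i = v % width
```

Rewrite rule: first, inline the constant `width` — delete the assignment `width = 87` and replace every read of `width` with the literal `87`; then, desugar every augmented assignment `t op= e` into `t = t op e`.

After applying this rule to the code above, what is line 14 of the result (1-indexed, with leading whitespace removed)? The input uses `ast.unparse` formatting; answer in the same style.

i = v % 87

Transformed code:
elems = v + elems
for i in v:
    elems = elems + 33
    i = i * (elems % 26)
elems = elems - 31
v = v * 87
process(elems)
elems = elems[25]
if i < 6:
    i = elems
    i = process(i)
else:
    v = elems
i = v % 87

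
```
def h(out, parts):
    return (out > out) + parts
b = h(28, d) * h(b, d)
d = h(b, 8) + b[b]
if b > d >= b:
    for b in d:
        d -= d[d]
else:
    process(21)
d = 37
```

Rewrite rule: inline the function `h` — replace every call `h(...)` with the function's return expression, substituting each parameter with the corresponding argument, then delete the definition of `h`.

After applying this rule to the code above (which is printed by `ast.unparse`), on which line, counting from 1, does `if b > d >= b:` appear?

Transformed code:
b = ((28 > 28) + d) * ((b > b) + d)
d = (b > b) + 8 + b[b]
if b > d >= b:
    for b in d:
        d -= d[d]
else:
    process(21)
d = 37

3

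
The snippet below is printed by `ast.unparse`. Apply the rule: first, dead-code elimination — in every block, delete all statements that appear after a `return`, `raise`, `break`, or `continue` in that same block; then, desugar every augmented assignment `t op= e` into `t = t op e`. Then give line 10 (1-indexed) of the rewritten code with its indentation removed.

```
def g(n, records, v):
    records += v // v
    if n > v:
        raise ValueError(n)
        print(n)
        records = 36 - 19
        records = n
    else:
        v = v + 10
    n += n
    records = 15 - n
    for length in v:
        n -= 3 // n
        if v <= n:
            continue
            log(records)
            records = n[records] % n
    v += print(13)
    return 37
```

Transformed code:
def g(n, records, v):
    records = records + v // v
    if n > v:
        raise ValueError(n)
    else:
        v = v + 10
    n = n + n
    records = 15 - n
    for length in v:
        n = n - 3 // n
        if v <= n:
            continue
    v = v + print(13)
    return 37

n = n - 3 // n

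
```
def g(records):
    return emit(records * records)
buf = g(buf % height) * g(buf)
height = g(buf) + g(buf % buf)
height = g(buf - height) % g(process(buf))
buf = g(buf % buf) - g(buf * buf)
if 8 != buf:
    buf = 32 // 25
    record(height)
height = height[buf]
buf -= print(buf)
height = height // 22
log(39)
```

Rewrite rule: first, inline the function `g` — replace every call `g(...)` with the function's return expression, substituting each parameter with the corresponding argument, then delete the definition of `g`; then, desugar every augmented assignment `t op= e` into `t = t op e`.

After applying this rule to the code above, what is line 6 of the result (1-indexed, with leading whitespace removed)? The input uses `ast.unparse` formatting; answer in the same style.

buf = 32 // 25

Transformed code:
buf = emit(buf % height * (buf % height)) * emit(buf * buf)
height = emit(buf * buf) + emit(buf % buf * (buf % buf))
height = emit((buf - height) * (buf - height)) % emit(process(buf) * process(buf))
buf = emit(buf % buf * (buf % buf)) - emit(buf * buf * (buf * buf))
if 8 != buf:
    buf = 32 // 25
    record(height)
height = height[buf]
buf = buf - print(buf)
height = height // 22
log(39)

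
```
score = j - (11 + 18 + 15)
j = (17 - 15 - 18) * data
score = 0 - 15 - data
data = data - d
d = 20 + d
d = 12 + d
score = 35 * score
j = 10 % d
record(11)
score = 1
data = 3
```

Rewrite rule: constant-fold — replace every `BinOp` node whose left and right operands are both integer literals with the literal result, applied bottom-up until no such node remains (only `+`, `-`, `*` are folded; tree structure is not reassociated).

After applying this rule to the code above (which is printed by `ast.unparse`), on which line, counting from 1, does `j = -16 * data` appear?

2

Transformed code:
score = j - 44
j = -16 * data
score = -15 - data
data = data - d
d = 20 + d
d = 12 + d
score = 35 * score
j = 10 % d
record(11)
score = 1
data = 3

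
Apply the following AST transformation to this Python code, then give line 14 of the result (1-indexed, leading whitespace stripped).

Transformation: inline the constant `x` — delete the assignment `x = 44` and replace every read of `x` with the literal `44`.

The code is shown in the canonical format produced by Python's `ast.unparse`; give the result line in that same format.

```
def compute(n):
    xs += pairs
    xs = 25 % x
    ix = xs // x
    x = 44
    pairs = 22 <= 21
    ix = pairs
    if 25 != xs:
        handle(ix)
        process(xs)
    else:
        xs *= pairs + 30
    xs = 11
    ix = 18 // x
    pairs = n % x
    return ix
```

Transformed code:
def compute(n):
    xs += pairs
    xs = 25 % 44
    ix = xs // 44
    pairs = 22 <= 21
    ix = pairs
    if 25 != xs:
        handle(ix)
        process(xs)
    else:
        xs *= pairs + 30
    xs = 11
    ix = 18 // 44
    pairs = n % 44
    return ix

pairs = n % 44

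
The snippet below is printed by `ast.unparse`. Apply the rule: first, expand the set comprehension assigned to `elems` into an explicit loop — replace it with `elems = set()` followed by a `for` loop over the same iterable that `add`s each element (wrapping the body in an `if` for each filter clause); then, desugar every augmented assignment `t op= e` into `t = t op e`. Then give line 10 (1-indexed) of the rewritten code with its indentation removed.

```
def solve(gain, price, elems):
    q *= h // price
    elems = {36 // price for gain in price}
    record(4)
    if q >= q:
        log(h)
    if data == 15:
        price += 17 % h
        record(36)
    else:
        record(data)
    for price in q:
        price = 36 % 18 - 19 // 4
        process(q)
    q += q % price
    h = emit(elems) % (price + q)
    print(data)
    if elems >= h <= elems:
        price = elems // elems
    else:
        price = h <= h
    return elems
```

Transformed code:
def solve(gain, price, elems):
    q = q * (h // price)
    elems = set()
    for gain in price:
        elems.add(36 // price)
    record(4)
    if q >= q:
        log(h)
    if data == 15:
        price = price + 17 % h
        record(36)
    else:
        record(data)
    for price in q:
        price = 36 % 18 - 19 // 4
        process(q)
    q = q + q % price
    h = emit(elems) % (price + q)
    print(data)
    if elems >= h <= elems:
        price = elems // elems
    else:
        price = h <= h
    return elems

price = price + 17 % h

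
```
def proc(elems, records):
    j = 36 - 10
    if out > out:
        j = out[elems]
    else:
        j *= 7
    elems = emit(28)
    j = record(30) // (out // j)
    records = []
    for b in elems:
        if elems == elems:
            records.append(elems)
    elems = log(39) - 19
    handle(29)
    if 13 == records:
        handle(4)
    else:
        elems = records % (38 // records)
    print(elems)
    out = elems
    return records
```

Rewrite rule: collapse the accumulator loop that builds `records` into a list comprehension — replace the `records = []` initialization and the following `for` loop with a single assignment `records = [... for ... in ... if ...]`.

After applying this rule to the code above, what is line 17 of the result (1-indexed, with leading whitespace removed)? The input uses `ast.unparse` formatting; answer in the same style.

out = elems

Transformed code:
def proc(elems, records):
    j = 36 - 10
    if out > out:
        j = out[elems]
    else:
        j *= 7
    elems = emit(28)
    j = record(30) // (out // j)
    records = [elems for b in elems if elems == elems]
    elems = log(39) - 19
    handle(29)
    if 13 == records:
        handle(4)
    else:
        elems = records % (38 // records)
    print(elems)
    out = elems
    return records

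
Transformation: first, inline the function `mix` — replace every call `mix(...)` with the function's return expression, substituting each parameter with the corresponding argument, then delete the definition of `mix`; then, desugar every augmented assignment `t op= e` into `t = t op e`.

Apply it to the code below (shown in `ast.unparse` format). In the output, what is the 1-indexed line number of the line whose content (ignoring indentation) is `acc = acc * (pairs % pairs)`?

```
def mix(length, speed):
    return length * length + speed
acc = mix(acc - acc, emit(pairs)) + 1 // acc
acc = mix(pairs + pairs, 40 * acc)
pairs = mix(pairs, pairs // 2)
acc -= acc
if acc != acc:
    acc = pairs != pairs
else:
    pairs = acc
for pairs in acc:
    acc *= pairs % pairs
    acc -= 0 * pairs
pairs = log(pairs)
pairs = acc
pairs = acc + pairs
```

10

Transformed code:
acc = (acc - acc) * (acc - acc) + emit(pairs) + 1 // acc
acc = (pairs + pairs) * (pairs + pairs) + 40 * acc
pairs = pairs * pairs + pairs // 2
acc = acc - acc
if acc != acc:
    acc = pairs != pairs
else:
    pairs = acc
for pairs in acc:
    acc = acc * (pairs % pairs)
    acc = acc - 0 * pairs
pairs = log(pairs)
pairs = acc
pairs = acc + pairs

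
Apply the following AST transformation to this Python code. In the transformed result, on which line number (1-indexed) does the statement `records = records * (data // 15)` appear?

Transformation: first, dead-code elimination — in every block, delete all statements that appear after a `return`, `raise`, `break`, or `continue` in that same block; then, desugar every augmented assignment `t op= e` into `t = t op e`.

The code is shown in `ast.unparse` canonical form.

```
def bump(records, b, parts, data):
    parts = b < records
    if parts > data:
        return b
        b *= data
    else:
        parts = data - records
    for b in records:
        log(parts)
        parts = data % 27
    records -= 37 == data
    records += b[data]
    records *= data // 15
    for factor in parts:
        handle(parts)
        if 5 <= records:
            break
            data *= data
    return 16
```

Transformed code:
def bump(records, b, parts, data):
    parts = b < records
    if parts > data:
        return b
    else:
        parts = data - records
    for b in records:
        log(parts)
        parts = data % 27
    records = records - (37 == data)
    records = records + b[data]
    records = records * (data // 15)
    for factor in parts:
        handle(parts)
        if 5 <= records:
            break
    return 16

12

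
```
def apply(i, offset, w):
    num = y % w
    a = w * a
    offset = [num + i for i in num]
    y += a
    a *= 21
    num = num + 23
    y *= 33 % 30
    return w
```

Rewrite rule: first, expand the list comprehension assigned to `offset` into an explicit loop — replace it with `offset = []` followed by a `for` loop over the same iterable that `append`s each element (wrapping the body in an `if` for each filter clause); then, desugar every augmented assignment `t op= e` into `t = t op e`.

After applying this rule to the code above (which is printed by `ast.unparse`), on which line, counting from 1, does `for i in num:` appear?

Transformed code:
def apply(i, offset, w):
    num = y % w
    a = w * a
    offset = []
    for i in num:
        offset.append(num + i)
    y = y + a
    a = a * 21
    num = num + 23
    y = y * (33 % 30)
    return w

5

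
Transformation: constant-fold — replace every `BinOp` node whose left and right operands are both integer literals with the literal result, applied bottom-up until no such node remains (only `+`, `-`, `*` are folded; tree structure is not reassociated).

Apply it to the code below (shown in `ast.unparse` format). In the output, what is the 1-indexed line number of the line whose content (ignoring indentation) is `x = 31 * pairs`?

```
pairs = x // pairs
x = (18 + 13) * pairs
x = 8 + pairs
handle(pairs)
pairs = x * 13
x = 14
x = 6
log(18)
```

2

Transformed code:
pairs = x // pairs
x = 31 * pairs
x = 8 + pairs
handle(pairs)
pairs = x * 13
x = 14
x = 6
log(18)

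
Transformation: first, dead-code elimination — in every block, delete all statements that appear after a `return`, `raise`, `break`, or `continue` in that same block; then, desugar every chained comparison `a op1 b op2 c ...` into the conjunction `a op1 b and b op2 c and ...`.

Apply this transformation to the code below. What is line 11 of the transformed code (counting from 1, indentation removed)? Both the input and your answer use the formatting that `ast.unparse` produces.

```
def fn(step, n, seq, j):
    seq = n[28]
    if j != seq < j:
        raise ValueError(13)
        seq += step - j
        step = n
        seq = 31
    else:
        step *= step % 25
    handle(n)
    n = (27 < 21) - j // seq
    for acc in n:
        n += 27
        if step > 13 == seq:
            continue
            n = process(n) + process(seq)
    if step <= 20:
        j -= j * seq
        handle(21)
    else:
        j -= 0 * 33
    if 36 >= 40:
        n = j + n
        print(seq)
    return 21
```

Transformed code:
def fn(step, n, seq, j):
    seq = n[28]
    if j != seq and seq < j:
        raise ValueError(13)
    else:
        step *= step % 25
    handle(n)
    n = (27 < 21) - j // seq
    for acc in n:
        n += 27
        if step > 13 and 13 == seq:
            continue
    if step <= 20:
        j -= j * seq
        handle(21)
    else:
        j -= 0 * 33
    if 36 >= 40:
        n = j + n
        print(seq)
    return 21

if step > 13 and 13 == seq:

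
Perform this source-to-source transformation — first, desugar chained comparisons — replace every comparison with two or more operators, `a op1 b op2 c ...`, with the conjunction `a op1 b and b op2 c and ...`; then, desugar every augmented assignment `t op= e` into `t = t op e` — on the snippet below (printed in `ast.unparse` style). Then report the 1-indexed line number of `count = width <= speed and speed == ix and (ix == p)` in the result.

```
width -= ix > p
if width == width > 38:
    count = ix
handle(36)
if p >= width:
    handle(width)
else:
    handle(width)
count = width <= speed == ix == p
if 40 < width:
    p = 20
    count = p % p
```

9

Transformed code:
width = width - (ix > p)
if width == width and width > 38:
    count = ix
handle(36)
if p >= width:
    handle(width)
else:
    handle(width)
count = width <= speed and speed == ix and (ix == p)
if 40 < width:
    p = 20
    count = p % p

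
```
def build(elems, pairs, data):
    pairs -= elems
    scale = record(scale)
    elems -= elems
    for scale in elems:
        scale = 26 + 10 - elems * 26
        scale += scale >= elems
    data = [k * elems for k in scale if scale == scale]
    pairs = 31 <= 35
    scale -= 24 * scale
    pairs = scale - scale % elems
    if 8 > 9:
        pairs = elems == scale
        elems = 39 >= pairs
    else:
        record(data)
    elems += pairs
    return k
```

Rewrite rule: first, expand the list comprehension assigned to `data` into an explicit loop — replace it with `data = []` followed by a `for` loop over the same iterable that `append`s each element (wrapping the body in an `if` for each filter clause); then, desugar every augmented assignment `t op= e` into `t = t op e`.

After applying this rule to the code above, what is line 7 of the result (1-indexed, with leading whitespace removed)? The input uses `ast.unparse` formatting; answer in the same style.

scale = scale + (scale >= elems)

Transformed code:
def build(elems, pairs, data):
    pairs = pairs - elems
    scale = record(scale)
    elems = elems - elems
    for scale in elems:
        scale = 26 + 10 - elems * 26
        scale = scale + (scale >= elems)
    data = []
    for k in scale:
        if scale == scale:
            data.append(k * elems)
    pairs = 31 <= 35
    scale = scale - 24 * scale
    pairs = scale - scale % elems
    if 8 > 9:
        pairs = elems == scale
        elems = 39 >= pairs
    else:
        record(data)
    elems = elems + pairs
    return k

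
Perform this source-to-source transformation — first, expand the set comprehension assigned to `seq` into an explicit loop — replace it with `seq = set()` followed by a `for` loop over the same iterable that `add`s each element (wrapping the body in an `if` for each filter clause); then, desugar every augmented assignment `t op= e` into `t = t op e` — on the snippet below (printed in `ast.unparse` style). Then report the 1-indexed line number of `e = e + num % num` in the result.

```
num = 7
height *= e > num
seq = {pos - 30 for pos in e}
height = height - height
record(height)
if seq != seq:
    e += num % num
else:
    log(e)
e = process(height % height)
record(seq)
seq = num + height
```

9

Transformed code:
num = 7
height = height * (e > num)
seq = set()
for pos in e:
    seq.add(pos - 30)
height = height - height
record(height)
if seq != seq:
    e = e + num % num
else:
    log(e)
e = process(height % height)
record(seq)
seq = num + height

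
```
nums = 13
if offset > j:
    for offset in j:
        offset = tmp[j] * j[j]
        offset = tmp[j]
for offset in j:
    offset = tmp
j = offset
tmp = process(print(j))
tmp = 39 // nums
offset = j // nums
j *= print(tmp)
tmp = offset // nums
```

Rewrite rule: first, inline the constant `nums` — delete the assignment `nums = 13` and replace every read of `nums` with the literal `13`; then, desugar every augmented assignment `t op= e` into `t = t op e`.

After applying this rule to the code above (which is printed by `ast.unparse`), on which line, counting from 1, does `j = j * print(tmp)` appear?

Transformed code:
if offset > j:
    for offset in j:
        offset = tmp[j] * j[j]
        offset = tmp[j]
for offset in j:
    offset = tmp
j = offset
tmp = process(print(j))
tmp = 39 // 13
offset = j // 13
j = j * print(tmp)
tmp = offset // 13

11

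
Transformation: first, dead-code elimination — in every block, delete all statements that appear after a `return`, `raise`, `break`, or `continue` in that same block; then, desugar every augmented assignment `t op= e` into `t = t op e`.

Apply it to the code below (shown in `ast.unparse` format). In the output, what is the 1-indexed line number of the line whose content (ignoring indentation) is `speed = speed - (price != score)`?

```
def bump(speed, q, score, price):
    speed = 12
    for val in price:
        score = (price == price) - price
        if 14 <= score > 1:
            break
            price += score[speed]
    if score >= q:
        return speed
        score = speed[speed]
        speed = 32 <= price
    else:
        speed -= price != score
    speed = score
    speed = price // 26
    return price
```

Transformed code:
def bump(speed, q, score, price):
    speed = 12
    for val in price:
        score = (price == price) - price
        if 14 <= score > 1:
            break
    if score >= q:
        return speed
    else:
        speed = speed - (price != score)
    speed = score
    speed = price // 26
    return price

10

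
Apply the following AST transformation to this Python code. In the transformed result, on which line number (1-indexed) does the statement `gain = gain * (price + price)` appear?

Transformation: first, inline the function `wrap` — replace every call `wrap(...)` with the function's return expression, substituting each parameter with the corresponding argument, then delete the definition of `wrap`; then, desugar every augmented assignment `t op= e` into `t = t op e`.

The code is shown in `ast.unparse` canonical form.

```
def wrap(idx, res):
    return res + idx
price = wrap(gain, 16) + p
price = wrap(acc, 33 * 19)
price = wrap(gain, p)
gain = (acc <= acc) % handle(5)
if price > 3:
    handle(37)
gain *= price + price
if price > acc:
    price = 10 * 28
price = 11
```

Transformed code:
price = 16 + gain + p
price = 33 * 19 + acc
price = p + gain
gain = (acc <= acc) % handle(5)
if price > 3:
    handle(37)
gain = gain * (price + price)
if price > acc:
    price = 10 * 28
price = 11

7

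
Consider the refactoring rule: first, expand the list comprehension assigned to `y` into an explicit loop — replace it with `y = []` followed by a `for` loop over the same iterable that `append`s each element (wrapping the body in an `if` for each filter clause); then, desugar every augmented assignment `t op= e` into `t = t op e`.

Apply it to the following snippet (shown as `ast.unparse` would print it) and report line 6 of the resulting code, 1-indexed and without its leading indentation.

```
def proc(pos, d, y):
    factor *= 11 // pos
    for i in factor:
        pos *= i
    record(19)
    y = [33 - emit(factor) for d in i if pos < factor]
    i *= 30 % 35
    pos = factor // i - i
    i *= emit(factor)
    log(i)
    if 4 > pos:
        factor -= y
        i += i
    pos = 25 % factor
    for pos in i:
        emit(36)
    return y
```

Transformed code:
def proc(pos, d, y):
    factor = factor * (11 // pos)
    for i in factor:
        pos = pos * i
    record(19)
    y = []
    for d in i:
        if pos < factor:
            y.append(33 - emit(factor))
    i = i * (30 % 35)
    pos = factor // i - i
    i = i * emit(factor)
    log(i)
    if 4 > pos:
        factor = factor - y
        i = i + i
    pos = 25 % factor
    for pos in i:
        emit(36)
    return y

y = []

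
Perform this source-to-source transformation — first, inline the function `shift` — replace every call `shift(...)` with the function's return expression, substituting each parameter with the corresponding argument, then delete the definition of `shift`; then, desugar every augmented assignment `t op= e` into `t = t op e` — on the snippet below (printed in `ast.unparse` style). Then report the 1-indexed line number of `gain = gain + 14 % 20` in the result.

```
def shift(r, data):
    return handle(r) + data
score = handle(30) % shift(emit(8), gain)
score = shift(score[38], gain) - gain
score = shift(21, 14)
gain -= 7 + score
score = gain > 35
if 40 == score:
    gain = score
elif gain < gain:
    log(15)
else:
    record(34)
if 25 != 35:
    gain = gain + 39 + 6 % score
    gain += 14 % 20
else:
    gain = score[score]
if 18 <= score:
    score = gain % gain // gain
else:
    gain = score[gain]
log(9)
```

14

Transformed code:
score = handle(30) % (handle(emit(8)) + gain)
score = handle(score[38]) + gain - gain
score = handle(21) + 14
gain = gain - (7 + score)
score = gain > 35
if 40 == score:
    gain = score
elif gain < gain:
    log(15)
else:
    record(34)
if 25 != 35:
    gain = gain + 39 + 6 % score
    gain = gain + 14 % 20
else:
    gain = score[score]
if 18 <= score:
    score = gain % gain // gain
else:
    gain = score[gain]
log(9)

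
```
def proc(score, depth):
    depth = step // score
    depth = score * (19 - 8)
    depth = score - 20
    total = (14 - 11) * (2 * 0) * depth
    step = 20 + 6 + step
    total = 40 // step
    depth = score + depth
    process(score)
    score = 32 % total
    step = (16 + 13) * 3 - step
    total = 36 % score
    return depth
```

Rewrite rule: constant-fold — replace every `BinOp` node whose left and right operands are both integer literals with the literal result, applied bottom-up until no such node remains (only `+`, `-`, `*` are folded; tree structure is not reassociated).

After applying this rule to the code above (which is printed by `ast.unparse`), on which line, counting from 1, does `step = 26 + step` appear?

Transformed code:
def proc(score, depth):
    depth = step // score
    depth = score * 11
    depth = score - 20
    total = 0 * depth
    step = 26 + step
    total = 40 // step
    depth = score + depth
    process(score)
    score = 32 % total
    step = 87 - step
    total = 36 % score
    return depth

6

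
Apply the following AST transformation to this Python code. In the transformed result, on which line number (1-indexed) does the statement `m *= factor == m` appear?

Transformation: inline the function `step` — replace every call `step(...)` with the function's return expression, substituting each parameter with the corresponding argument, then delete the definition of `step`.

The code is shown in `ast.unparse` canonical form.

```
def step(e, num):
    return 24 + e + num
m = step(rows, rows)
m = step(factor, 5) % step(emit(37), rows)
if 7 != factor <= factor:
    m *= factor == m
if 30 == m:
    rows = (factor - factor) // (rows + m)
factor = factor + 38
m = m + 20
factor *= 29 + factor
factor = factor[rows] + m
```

Transformed code:
m = 24 + rows + rows
m = (24 + factor + 5) % (24 + emit(37) + rows)
if 7 != factor <= factor:
    m *= factor == m
if 30 == m:
    rows = (factor - factor) // (rows + m)
factor = factor + 38
m = m + 20
factor *= 29 + factor
factor = factor[rows] + m

4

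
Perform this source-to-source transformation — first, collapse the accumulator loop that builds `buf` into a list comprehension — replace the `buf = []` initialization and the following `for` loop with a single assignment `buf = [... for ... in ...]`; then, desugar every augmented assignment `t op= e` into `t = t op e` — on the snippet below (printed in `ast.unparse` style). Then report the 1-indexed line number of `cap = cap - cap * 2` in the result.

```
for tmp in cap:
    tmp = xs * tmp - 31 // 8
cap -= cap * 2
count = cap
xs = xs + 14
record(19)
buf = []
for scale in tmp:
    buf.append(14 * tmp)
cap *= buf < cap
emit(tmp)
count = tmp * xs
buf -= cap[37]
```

Transformed code:
for tmp in cap:
    tmp = xs * tmp - 31 // 8
cap = cap - cap * 2
count = cap
xs = xs + 14
record(19)
buf = [14 * tmp for scale in tmp]
cap = cap * (buf < cap)
emit(tmp)
count = tmp * xs
buf = buf - cap[37]

3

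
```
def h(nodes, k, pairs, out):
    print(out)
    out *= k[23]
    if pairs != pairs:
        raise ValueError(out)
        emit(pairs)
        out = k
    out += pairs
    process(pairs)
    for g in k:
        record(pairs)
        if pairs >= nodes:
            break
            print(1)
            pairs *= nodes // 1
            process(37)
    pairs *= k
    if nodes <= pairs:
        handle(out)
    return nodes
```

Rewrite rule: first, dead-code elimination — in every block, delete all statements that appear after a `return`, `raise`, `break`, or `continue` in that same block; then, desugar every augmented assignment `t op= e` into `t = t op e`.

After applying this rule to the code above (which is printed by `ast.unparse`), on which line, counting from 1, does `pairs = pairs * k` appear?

12

Transformed code:
def h(nodes, k, pairs, out):
    print(out)
    out = out * k[23]
    if pairs != pairs:
        raise ValueError(out)
    out = out + pairs
    process(pairs)
    for g in k:
        record(pairs)
        if pairs >= nodes:
            break
    pairs = pairs * k
    if nodes <= pairs:
        handle(out)
    return nodes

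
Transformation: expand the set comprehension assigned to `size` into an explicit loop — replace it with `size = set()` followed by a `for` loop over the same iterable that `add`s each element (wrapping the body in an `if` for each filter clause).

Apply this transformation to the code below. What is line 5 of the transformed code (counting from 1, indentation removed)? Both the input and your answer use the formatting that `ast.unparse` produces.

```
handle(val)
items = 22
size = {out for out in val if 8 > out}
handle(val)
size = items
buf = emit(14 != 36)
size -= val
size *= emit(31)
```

if 8 > out:

Transformed code:
handle(val)
items = 22
size = set()
for out in val:
    if 8 > out:
        size.add(out)
handle(val)
size = items
buf = emit(14 != 36)
size -= val
size *= emit(31)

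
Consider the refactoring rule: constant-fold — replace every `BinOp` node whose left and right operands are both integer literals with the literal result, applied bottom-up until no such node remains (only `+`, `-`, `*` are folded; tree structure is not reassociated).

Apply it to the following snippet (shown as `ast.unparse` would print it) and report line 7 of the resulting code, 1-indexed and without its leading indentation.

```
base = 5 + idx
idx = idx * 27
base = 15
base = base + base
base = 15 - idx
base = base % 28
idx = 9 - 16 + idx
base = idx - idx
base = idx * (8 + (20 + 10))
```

idx = -7 + idx

Transformed code:
base = 5 + idx
idx = idx * 27
base = 15
base = base + base
base = 15 - idx
base = base % 28
idx = -7 + idx
base = idx - idx
base = idx * 38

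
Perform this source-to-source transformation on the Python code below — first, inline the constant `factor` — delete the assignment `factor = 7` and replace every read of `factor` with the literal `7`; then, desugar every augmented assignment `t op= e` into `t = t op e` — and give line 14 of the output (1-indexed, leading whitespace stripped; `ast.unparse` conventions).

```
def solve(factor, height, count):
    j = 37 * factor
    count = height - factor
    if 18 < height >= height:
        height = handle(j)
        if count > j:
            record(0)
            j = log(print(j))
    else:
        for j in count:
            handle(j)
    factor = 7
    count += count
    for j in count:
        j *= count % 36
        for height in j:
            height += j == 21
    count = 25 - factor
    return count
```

j = j * (count % 36)

Transformed code:
def solve(factor, height, count):
    j = 37 * 7
    count = height - 7
    if 18 < height >= height:
        height = handle(j)
        if count > j:
            record(0)
            j = log(print(j))
    else:
        for j in count:
            handle(j)
    count = count + count
    for j in count:
        j = j * (count % 36)
        for height in j:
            height = height + (j == 21)
    count = 25 - 7
    return count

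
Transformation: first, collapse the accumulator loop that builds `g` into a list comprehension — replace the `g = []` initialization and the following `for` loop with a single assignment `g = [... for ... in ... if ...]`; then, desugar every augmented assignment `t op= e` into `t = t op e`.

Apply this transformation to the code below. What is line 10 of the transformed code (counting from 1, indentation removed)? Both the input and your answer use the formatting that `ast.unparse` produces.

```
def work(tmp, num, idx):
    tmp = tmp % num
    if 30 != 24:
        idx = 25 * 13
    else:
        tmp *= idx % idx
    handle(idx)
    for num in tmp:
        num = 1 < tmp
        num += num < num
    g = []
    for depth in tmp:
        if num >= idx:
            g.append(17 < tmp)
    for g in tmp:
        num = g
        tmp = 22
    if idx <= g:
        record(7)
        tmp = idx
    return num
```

Transformed code:
def work(tmp, num, idx):
    tmp = tmp % num
    if 30 != 24:
        idx = 25 * 13
    else:
        tmp = tmp * (idx % idx)
    handle(idx)
    for num in tmp:
        num = 1 < tmp
        num = num + (num < num)
    g = [17 < tmp for depth in tmp if num >= idx]
    for g in tmp:
        num = g
        tmp = 22
    if idx <= g:
        record(7)
        tmp = idx
    return num

num = num + (num < num)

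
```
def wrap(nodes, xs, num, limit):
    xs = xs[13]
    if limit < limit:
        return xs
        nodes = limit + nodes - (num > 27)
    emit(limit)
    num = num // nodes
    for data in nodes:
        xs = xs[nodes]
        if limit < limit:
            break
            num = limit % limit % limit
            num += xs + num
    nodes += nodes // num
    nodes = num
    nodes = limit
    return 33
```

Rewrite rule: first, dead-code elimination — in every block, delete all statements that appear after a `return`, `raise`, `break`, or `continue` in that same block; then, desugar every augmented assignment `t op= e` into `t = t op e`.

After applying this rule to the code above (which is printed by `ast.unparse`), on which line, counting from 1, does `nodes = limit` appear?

13

Transformed code:
def wrap(nodes, xs, num, limit):
    xs = xs[13]
    if limit < limit:
        return xs
    emit(limit)
    num = num // nodes
    for data in nodes:
        xs = xs[nodes]
        if limit < limit:
            break
    nodes = nodes + nodes // num
    nodes = num
    nodes = limit
    return 33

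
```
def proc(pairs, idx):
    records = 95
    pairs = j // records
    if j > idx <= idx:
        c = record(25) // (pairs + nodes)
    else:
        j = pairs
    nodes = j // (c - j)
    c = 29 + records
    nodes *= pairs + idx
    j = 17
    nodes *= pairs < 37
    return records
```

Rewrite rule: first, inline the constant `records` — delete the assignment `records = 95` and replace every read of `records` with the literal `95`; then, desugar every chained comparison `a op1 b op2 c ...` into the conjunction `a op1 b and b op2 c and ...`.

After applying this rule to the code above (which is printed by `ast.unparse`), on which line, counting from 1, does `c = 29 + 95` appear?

Transformed code:
def proc(pairs, idx):
    pairs = j // 95
    if j > idx and idx <= idx:
        c = record(25) // (pairs + nodes)
    else:
        j = pairs
    nodes = j // (c - j)
    c = 29 + 95
    nodes *= pairs + idx
    j = 17
    nodes *= pairs < 37
    return 95

8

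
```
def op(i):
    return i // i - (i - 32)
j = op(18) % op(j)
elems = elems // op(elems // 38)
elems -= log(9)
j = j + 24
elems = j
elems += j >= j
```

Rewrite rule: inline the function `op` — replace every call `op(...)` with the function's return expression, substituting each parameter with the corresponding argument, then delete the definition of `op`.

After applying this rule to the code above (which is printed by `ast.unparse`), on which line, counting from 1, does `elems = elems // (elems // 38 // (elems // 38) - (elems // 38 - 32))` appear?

Transformed code:
j = (18 // 18 - (18 - 32)) % (j // j - (j - 32))
elems = elems // (elems // 38 // (elems // 38) - (elems // 38 - 32))
elems -= log(9)
j = j + 24
elems = j
elems += j >= j

2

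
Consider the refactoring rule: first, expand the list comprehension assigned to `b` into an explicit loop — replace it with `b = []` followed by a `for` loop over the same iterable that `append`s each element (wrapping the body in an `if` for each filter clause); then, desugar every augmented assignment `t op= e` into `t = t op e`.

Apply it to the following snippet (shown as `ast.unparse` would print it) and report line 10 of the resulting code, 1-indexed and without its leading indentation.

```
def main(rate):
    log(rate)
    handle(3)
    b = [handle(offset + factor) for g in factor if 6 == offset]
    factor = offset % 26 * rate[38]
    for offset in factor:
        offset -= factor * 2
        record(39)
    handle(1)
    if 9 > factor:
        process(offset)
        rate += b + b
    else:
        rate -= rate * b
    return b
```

Transformed code:
def main(rate):
    log(rate)
    handle(3)
    b = []
    for g in factor:
        if 6 == offset:
            b.append(handle(offset + factor))
    factor = offset % 26 * rate[38]
    for offset in factor:
        offset = offset - factor * 2
        record(39)
    handle(1)
    if 9 > factor:
        process(offset)
        rate = rate + (b + b)
    else:
        rate = rate - rate * b
    return b

offset = offset - factor * 2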